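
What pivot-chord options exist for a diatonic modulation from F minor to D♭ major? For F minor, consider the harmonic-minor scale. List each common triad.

Triads in F minor (harmonic minor): Fm (i), Gdim (ii°), A♭aug (III+), B♭m (iv), C (V), D♭ (VI), Edim (vii°).
Triads in D♭ major: D♭ (I), E♭m (ii), Fm (iii), G♭ (IV), A♭ (V), B♭m (vi), Cdim (vii°).
Shared triads with their functions: Fm (i in F minor, iii in D♭ major); B♭m (iv in F minor, vi in D♭ major); D♭ (VI in F minor, I in D♭ major).

Fm, B♭m, D♭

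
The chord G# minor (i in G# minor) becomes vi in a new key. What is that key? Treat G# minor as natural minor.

The numeral vi denotes a minor triad on scale degree 6. With G# on degree 6, the tonic of the new key is B.
Degree 6 carries a minor triad in major keys, so the destination is B major.
Check: the diatonic triads of B major are B (I), C#m (ii), D#m (iii), E (IV), F# (V), G#m (vi), A#dim (vii°) — G# minor is indeed vi.

B major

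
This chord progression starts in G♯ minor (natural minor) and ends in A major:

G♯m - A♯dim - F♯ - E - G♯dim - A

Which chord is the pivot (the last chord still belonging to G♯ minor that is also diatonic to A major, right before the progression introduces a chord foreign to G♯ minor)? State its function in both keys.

Chords diatonic to G♯ minor: G♯m, A♯dim, B, C♯m, D♯m, E, F♯.
Reading the progression, the first chord not in that set is G♯dim, so the modulation leaves G♯ minor there.
The chord immediately before G♯dim is E, which is diatonic to both keys: VI in G♯ minor and V in A major.

E — VI in G♯ minor, V in A major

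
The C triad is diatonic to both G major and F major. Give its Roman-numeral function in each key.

IV in G major; V in F major

The scale of G major is G A B C D E F♯; C is degree 4, and the triad built there (C-E-G) is major, so it is IV.
The scale of F major is F G A B♭ C D E; C is degree 5, and the triad built there (C-E-G) is major, so it is V.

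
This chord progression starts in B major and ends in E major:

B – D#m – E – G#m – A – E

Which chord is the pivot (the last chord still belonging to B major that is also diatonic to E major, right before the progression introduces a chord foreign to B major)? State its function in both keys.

Chords diatonic to B major: B, C#m, D#m, E, F#, G#m, A#dim.
Reading the progression, the first chord not in that set is A, so the modulation leaves B major there.
The chord immediately before A is G#m, which is diatonic to both keys: vi in B major and iii in E major.

G#m — vi in B major, iii in E major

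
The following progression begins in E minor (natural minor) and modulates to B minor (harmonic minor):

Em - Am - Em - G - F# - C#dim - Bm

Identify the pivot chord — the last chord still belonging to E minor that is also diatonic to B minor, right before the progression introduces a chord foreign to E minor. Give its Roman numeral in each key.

G — III in E minor, VI in B minor

Chords diatonic to E minor: Em, F#dim, G, Am, Bm, C, D.
Reading the progression, the first chord not in that set is F#, so the modulation leaves E minor there.
The chord immediately before F# is G, which is diatonic to both keys: III in E minor and VI in B minor.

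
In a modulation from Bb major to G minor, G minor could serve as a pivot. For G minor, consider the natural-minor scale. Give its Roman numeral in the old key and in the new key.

vi in Bb major; i in G minor

The scale of Bb major is Bb C D Eb F G A; G is degree 6, and the triad built there (G-Bb-D) is minor, so it is vi.
The scale of G minor (natural minor) is G A Bb C D Eb F; G is degree 1, and the triad built there (G-Bb-D) is minor, so it is i.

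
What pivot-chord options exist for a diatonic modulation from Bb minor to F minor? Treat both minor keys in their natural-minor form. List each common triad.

Bbm, Db, Fm, Ab

Triads in Bb minor (natural minor): Bb minor (i), C diminished (ii°), Db major (III), Eb minor (iv), F minor (v), Gb major (VI), Ab major (VII).
Triads in F minor (natural minor): F minor (i), G diminished (ii°), Ab major (III), Bb minor (iv), C minor (v), Db major (VI), Eb major (VII).
Shared triads with their functions: Bb minor (i in Bb minor, iv in F minor); Db major (III in Bb minor, VI in F minor); F minor (v in Bb minor, i in F minor); Ab major (VII in Bb minor, III in F minor).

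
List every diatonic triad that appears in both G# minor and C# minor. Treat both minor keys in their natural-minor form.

Triads in G# minor (natural minor): G# minor (i), A# diminished (ii°), B major (III), C# minor (iv), D# minor (v), E major (VI), F# major (VII).
Triads in C# minor (natural minor): C# minor (i), D# diminished (ii°), E major (III), F# minor (iv), G# minor (v), A major (VI), B major (VII).
Shared triads with their functions: G# minor (i in G# minor, v in C# minor); B major (III in G# minor, VII in C# minor); C# minor (iv in G# minor, i in C# minor); E major (VI in G# minor, III in C# minor).

G#m, B, C#m, E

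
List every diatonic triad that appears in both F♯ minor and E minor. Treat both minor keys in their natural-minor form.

Triads in F♯ minor (natural minor): F♯m (i), G♯dim (ii°), A (III), Bm (iv), C♯m (v), D (VI), E (VII).
Triads in E minor (natural minor): Em (i), F♯dim (ii°), G (III), Am (iv), Bm (v), C (VI), D (VII).
Shared triads with their functions: Bm (iv in F♯ minor, v in E minor); D (VI in F♯ minor, VII in E minor).

Bm, D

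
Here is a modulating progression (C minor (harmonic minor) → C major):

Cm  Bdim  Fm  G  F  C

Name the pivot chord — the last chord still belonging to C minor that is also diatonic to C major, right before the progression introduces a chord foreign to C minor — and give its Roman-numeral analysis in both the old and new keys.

G — V in C minor, V in C major

Chords diatonic to C minor: Cm, Ddim, Ebaug, Fm, G, Ab, Bdim.
Reading the progression, the first chord not in that set is F, so the modulation leaves C minor there.
The chord immediately before F is G, which is diatonic to both keys: V in C minor and V in C major.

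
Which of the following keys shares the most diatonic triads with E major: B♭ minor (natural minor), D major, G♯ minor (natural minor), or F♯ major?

G♯ minor

Triads of E major: E (I), F♯m (ii), G♯m (iii), A (IV), B (V), C♯m (vi), D♯dim (vii°).
B♭ minor (natural minor) shares 0: none.
D major shares 2: F♯m, A.
G♯ minor (natural minor) shares 4: E, G♯m, B, C♯m.
F♯ major shares 2: G♯m, B.
The most common triads (4) are shared with G♯ minor.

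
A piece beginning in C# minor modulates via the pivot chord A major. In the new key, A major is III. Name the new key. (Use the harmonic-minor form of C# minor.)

The numeral III denotes a major triad on scale degree 3. With A on degree 3, the tonic of the new key is F#.
Degree 3 carries a major triad in natural-minor keys, so the destination is F# minor.
Check: the diatonic triads of F# minor (natural minor) are F#m (i), G#dim (ii°), A (III), Bm (iv), C#m (v), D (VI), E (VII) — A major is indeed III.

F# minor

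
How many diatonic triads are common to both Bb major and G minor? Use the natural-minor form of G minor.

7

Diatonic triads of Bb major: Bb major (I), C minor (ii), D minor (iii), Eb major (IV), F major (V), G minor (vi), A diminished (vii°).
Diatonic triads of G minor (natural minor): G minor (i), A diminished (ii°), Bb major (III), C minor (iv), D minor (v), Eb major (VI), F major (VII).
Matching root and quality in both lists: Bb major, C minor, D minor, Eb major, F major, G minor, A diminished.
That gives 7 common triads.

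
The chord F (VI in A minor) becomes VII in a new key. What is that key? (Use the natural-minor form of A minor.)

G minor

The numeral VII denotes a major triad on scale degree 7. With F on degree 7, the tonic of the new key is G.
Degree 7 carries a major triad in natural-minor keys, so the destination is G minor.
Check: the diatonic triads of G minor (natural minor) are Gm (i), Adim (ii°), Bb (III), Cm (iv), Dm (v), Eb (VI), F (VII) — F is indeed VII.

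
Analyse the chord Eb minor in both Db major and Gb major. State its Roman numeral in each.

The scale of Db major is Db Eb F Gb Ab Bb C; Eb is degree 2, and the triad built there (Eb-Gb-Bb) is minor, so it is ii.
The scale of Gb major is Gb Ab Bb Cb Db Eb F; Eb is degree 6, and the triad built there (Eb-Gb-Bb) is minor, so it is vi.

ii in Db major; vi in Gb major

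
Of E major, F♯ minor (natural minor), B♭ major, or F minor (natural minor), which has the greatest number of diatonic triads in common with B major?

E major

Triads of B major: B major (I), C♯ minor (ii), D♯ minor (iii), E major (IV), F♯ major (V), G♯ minor (vi), A♯ diminished (vii°).
E major shares 4: B, C♯m, E, G♯m.
F♯ minor (natural minor) shares 2: C♯m, E.
B♭ major shares 0: none.
F minor (natural minor) shares 0: none.
The most common triads (4) are shared with E major.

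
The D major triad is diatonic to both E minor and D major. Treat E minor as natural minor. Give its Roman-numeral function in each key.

VII in E minor; I in D major

The scale of E minor (natural minor) is E F♯ G A B C D; D is degree 7, and the triad built there (D-F♯-A) is major, so it is VII.
The scale of D major is D E F♯ G A B C♯; D is degree 1, and the triad built there (D-F♯-A) is major, so it is I.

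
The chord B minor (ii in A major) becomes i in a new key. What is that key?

B minor

The numeral i denotes a minor triad on scale degree 1. With B on degree 1, the tonic of the new key is B.
Degree 1 carries a minor triad in minor keys, so the destination is B minor.
Check: the diatonic triads of B minor (natural minor) are Bm (i), C#dim (ii°), D (III), Em (iv), F#m (v), G (VI), A (VII) — B minor is indeed i.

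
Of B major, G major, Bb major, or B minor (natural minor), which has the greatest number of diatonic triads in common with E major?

B major

Triads of E major: E major (I), F# minor (ii), G# minor (iii), A major (IV), B major (V), C# minor (vi), D# diminished (vii°).
B major shares 4: E, G#m, B, C#m.
G major shares 0: none.
Bb major shares 0: none.
B minor (natural minor) shares 2: F#m, A.
The most common triads (4) are shared with B major.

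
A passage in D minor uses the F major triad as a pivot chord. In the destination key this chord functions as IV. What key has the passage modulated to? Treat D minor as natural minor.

The numeral IV denotes a major triad on scale degree 4. With F on degree 4, the tonic of the new key is C.
Degree 4 carries a major triad in major keys, so the destination is C major.
Check: the diatonic triads of C major are C (I), Dm (ii), Em (iii), F (IV), G (V), Am (vi), Bdim (vii°) — F major is indeed IV.

C major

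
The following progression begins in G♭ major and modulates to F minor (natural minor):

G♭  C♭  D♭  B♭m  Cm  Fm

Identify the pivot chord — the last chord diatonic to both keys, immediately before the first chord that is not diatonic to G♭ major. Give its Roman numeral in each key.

B♭m — iii in G♭ major, iv in F minor

Chords diatonic to G♭ major: G♭, A♭m, B♭m, C♭, D♭, E♭m, Fdim.
Reading the progression, the first chord not in that set is Cm, so the modulation leaves G♭ major there.
The chord immediately before Cm is B♭m, which is diatonic to both keys: iii in G♭ major and iv in F minor.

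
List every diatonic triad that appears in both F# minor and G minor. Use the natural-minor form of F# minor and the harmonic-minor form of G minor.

D

Triads in F# minor (natural minor): F# minor (i), G# diminished (ii°), A major (III), B minor (iv), C# minor (v), D major (VI), E major (VII).
Triads in G minor (harmonic minor): G minor (i), A diminished (ii°), Bb augmented (III+), C minor (iv), D major (V), Eb major (VI), F# diminished (vii°).
Shared triads with their functions: D major (VI in F# minor, V in G minor).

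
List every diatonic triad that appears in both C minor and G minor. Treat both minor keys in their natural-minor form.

Cm, E♭, Gm, B♭

Triads in C minor (natural minor): C minor (i), D diminished (ii°), E♭ major (III), F minor (iv), G minor (v), A♭ major (VI), B♭ major (VII).
Triads in G minor (natural minor): G minor (i), A diminished (ii°), B♭ major (III), C minor (iv), D minor (v), E♭ major (VI), F major (VII).
Shared triads with their functions: C minor (i in C minor, iv in G minor); E♭ major (III in C minor, VI in G minor); G minor (v in C minor, i in G minor); B♭ major (VII in C minor, III in G minor).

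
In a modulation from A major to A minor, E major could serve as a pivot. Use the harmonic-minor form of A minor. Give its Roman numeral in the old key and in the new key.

The scale of A major is A B C# D E F# G#; E is degree 5, and the triad built there (E-G#-B) is major, so it is V.
The scale of A minor (harmonic minor) is A B C D E F G#; E is degree 5, and the triad built there (E-G#-B) is major, so it is V.

V in A major; V in A minor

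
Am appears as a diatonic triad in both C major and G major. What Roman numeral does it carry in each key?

The scale of C major is C D E F G A B; A is degree 6, and the triad built there (A-C-E) is minor, so it is vi.
The scale of G major is G A B C D E F♯; A is degree 2, and the triad built there (A-C-E) is minor, so it is ii.

vi in C major; ii in G major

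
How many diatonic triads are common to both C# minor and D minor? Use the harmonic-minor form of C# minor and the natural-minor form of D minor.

0

Diatonic triads of C# minor (harmonic minor): C#m (i), D#dim (ii°), Eaug (III+), F#m (iv), G# (V), A (VI), B#dim (vii°).
Diatonic triads of D minor (natural minor): Dm (i), Edim (ii°), F (III), Gm (iv), Am (v), Bb (VI), C (VII).
No triad has the same root and quality in both keys.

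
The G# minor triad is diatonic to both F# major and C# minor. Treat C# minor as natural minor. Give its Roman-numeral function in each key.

The scale of F# major is F# G# A# B C# D# E#; G# is degree 2, and the triad built there (G#-B-D#) is minor, so it is ii.
The scale of C# minor (natural minor) is C# D# E F# G# A B; G# is degree 5, and the triad built there (G#-B-D#) is minor, so it is v.

ii in F# major; v in C# minor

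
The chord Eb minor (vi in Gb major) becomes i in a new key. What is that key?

The numeral i denotes a minor triad on scale degree 1. With Eb on degree 1, the tonic of the new key is Eb.
Degree 1 carries a minor triad in minor keys, so the destination is Eb minor.
Check: the diatonic triads of Eb minor (natural minor) are Ebm (i), Fdim (ii°), Gb (III), Abm (iv), Bbm (v), Cb (VI), Db (VII) — Eb minor is indeed i.

Eb minor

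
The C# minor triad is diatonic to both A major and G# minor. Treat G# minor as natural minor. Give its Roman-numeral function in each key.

The scale of A major is A B C# D E F# G#; C# is degree 3, and the triad built there (C#-E-G#) is minor, so it is iii.
The scale of G# minor (natural minor) is G# A# B C# D# E F#; C# is degree 4, and the triad built there (C#-E-G#) is minor, so it is iv.

iii in A major; iv in G# minor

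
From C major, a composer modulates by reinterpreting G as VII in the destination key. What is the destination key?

A minor

The numeral VII denotes a major triad on scale degree 7. With G on degree 7, the tonic of the new key is A.
Degree 7 carries a major triad in natural-minor keys, so the destination is A minor.
Check: the diatonic triads of A minor (natural minor) are Am (i), Bdim (ii°), C (III), Dm (iv), Em (v), F (VI), G (VII) — G is indeed VII.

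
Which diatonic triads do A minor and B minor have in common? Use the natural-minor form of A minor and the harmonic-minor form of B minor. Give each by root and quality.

Em, G

Triads in A minor (natural minor): Am (i), Bdim (ii°), C (III), Dm (iv), Em (v), F (VI), G (VII).
Triads in B minor (harmonic minor): Bm (i), C#dim (ii°), Daug (III+), Em (iv), F# (V), G (VI), A#dim (vii°).
Shared triads with their functions: Em (v in A minor, iv in B minor); G (VII in A minor, VI in B minor).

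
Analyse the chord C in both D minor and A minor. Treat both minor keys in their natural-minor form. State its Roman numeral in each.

The scale of D minor (natural minor) is D E F G A Bb C; C is degree 7, and the triad built there (C-E-G) is major, so it is VII.
The scale of A minor (natural minor) is A B C D E F G; C is degree 3, and the triad built there (C-E-G) is major, so it is III.

VII in D minor; III in A minor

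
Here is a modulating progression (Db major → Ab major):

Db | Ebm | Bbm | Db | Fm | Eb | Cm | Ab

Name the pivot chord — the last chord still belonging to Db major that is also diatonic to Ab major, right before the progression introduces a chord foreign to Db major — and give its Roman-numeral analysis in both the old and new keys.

Chords diatonic to Db major: Db, Ebm, Fm, Gb, Ab, Bbm, Cdim.
Reading the progression, the first chord not in that set is Eb, so the modulation leaves Db major there.
The chord immediately before Eb is Fm, which is diatonic to both keys: iii in Db major and vi in Ab major.

Fm — iii in Db major, vi in Ab major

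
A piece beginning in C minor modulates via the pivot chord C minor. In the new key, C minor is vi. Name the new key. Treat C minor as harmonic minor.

E♭ major

The numeral vi denotes a minor triad on scale degree 6. With C on degree 6, the tonic of the new key is E♭.
Degree 6 carries a minor triad in major keys, so the destination is E♭ major.
Check: the diatonic triads of E♭ major are E♭ (I), Fm (ii), Gm (iii), A♭ (IV), B♭ (V), Cm (vi), Ddim (vii°) — C minor is indeed vi.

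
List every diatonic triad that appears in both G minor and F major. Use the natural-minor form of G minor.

Gm, Bb, Dm, F

Triads in G minor (natural minor): Gm (i), Adim (ii°), Bb (III), Cm (iv), Dm (v), Eb (VI), F (VII).
Triads in F major: F (I), Gm (ii), Am (iii), Bb (IV), C (V), Dm (vi), Edim (vii°).
Shared triads with their functions: Gm (i in G minor, ii in F major); Bb (III in G minor, IV in F major); Dm (v in G minor, vi in F major); F (VII in G minor, I in F major).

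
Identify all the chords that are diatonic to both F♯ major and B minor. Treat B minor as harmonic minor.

F♯

Triads in F♯ major: F♯ major (I), G♯ minor (ii), A♯ minor (iii), B major (IV), C♯ major (V), D♯ minor (vi), E♯ diminished (vii°).
Triads in B minor (harmonic minor): B minor (i), C♯ diminished (ii°), D augmented (III+), E minor (iv), F♯ major (V), G major (VI), A♯ diminished (vii°).
Shared triads with their functions: F♯ major (I in F♯ major, V in B minor).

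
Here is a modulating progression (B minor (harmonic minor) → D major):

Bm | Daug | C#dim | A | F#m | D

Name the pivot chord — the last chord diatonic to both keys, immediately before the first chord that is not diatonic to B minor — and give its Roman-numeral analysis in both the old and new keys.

C#dim — ii° in B minor, vii° in D major

Chords diatonic to B minor: Bm, C#dim, Daug, Em, F#, G, A#dim.
Reading the progression, the first chord not in that set is A, so the modulation leaves B minor there.
The chord immediately before A is C#dim, which is diatonic to both keys: ii° in B minor and vii° in D major.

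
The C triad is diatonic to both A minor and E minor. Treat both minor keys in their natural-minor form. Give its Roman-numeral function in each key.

III in A minor; VI in E minor

The scale of A minor (natural minor) is A B C D E F G; C is degree 3, and the triad built there (C-E-G) is major, so it is III.
The scale of E minor (natural minor) is E F# G A B C D; C is degree 6, and the triad built there (C-E-G) is major, so it is VI.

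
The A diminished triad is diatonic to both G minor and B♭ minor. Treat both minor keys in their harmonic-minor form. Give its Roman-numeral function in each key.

ii° in G minor; vii° in B♭ minor

The scale of G minor (harmonic minor) is G A B♭ C D E♭ F♯; A is degree 2, and the triad built there (A-C-E♭) is diminished, so it is ii°.
The scale of B♭ minor (harmonic minor) is B♭ C D♭ E♭ F G♭ A; A is degree 7, and the triad built there (A-C-E♭) is diminished, so it is vii°.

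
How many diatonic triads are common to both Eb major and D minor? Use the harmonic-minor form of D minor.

Diatonic triads of Eb major: Eb (I), Fm (ii), Gm (iii), Ab (IV), Bb (V), Cm (vi), Ddim (vii°).
Diatonic triads of D minor (harmonic minor): Dm (i), Edim (ii°), Faug (III+), Gm (iv), A (V), Bb (VI), C#dim (vii°).
Matching root and quality in both lists: Gm, Bb.
That gives 2 common triads.

2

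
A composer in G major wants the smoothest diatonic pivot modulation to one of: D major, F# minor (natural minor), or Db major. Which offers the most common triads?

D major

Triads of G major: G (I), Am (ii), Bm (iii), C (IV), D (V), Em (vi), F#dim (vii°).
D major shares 4: G, Bm, D, Em.
F# minor (natural minor) shares 2: Bm, D.
Db major shares 0: none.
The most common triads (4) are shared with D major.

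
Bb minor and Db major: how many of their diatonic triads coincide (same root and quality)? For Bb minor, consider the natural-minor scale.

Diatonic triads of Bb minor (natural minor): Bbm (i), Cdim (ii°), Db (III), Ebm (iv), Fm (v), Gb (VI), Ab (VII).
Diatonic triads of Db major: Db (I), Ebm (ii), Fm (iii), Gb (IV), Ab (V), Bbm (vi), Cdim (vii°).
Matching root and quality in both lists: Bbm, Cdim, Db, Ebm, Fm, Gb, Ab.
That gives 7 common triads.

7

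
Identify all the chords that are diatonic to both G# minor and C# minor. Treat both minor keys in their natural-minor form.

G#m, B, C#m, E

Triads in G# minor (natural minor): G#m (i), A#dim (ii°), B (III), C#m (iv), D#m (v), E (VI), F# (VII).
Triads in C# minor (natural minor): C#m (i), D#dim (ii°), E (III), F#m (iv), G#m (v), A (VI), B (VII).
Shared triads with their functions: G#m (i in G# minor, v in C# minor); B (III in G# minor, VII in C# minor); C#m (iv in G# minor, i in C# minor); E (VI in G# minor, III in C# minor).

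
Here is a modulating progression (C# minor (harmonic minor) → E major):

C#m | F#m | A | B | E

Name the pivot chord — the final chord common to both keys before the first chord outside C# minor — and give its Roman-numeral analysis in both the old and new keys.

Chords diatonic to C# minor: C#m, D#dim, Eaug, F#m, G#, A, B#dim.
Reading the progression, the first chord not in that set is B, so the modulation leaves C# minor there.
The chord immediately before B is A, which is diatonic to both keys: VI in C# minor and IV in E major.

A — VI in C# minor, IV in E major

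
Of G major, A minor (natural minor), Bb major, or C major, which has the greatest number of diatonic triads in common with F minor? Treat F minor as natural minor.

Bb major

Triads of F minor (natural minor): Fm (i), Gdim (ii°), Ab (III), Bbm (iv), Cm (v), Db (VI), Eb (VII).
G major shares 0: none.
A minor (natural minor) shares 0: none.
Bb major shares 2: Cm, Eb.
C major shares 0: none.
The most common triads (2) are shared with Bb major.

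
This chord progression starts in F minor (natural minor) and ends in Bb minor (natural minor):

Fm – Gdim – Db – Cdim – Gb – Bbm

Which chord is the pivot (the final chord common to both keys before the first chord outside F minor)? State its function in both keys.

Chords diatonic to F minor: Fm, Gdim, Ab, Bbm, Cm, Db, Eb.
Reading the progression, the first chord not in that set is Cdim, so the modulation leaves F minor there.
The chord immediately before Cdim is Db, which is diatonic to both keys: VI in F minor and III in Bb minor.

Db — VI in F minor, III in Bb minor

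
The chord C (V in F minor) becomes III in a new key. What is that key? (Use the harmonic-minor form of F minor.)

The numeral III denotes a major triad on scale degree 3. With C on degree 3, the tonic of the new key is A.
Degree 3 carries a major triad in natural-minor keys, so the destination is A minor.
Check: the diatonic triads of A minor (natural minor) are Am (i), Bdim (ii°), C (III), Dm (iv), Em (v), F (VI), G (VII) — C is indeed III.

A minor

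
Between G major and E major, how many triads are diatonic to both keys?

0

Diatonic triads of G major: G (I), Am (ii), Bm (iii), C (IV), D (V), Em (vi), F#dim (vii°).
Diatonic triads of E major: E (I), F#m (ii), G#m (iii), A (IV), B (V), C#m (vi), D#dim (vii°).
No triad has the same root and quality in both keys.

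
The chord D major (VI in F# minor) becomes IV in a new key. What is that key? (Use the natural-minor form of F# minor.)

The numeral IV denotes a major triad on scale degree 4. With D on degree 4, the tonic of the new key is A.
Degree 4 carries a major triad in major keys, so the destination is A major.
Check: the diatonic triads of A major are A (I), Bm (ii), C#m (iii), D (IV), E (V), F#m (vi), G#dim (vii°) — D major is indeed IV.

A major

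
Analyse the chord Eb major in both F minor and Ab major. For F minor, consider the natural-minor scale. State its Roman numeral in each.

VII in F minor; V in Ab major

The scale of F minor (natural minor) is F G Ab Bb C Db Eb; Eb is degree 7, and the triad built there (Eb-G-Bb) is major, so it is VII.
The scale of Ab major is Ab Bb C Db Eb F G; Eb is degree 5, and the triad built there (Eb-G-Bb) is major, so it is V.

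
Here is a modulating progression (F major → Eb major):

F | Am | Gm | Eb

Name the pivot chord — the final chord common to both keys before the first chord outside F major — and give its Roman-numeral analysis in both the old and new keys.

Gm — ii in F major, iii in Eb major

Chords diatonic to F major: F, Gm, Am, Bb, C, Dm, Edim.
Reading the progression, the first chord not in that set is Eb, so the modulation leaves F major there.
The chord immediately before Eb is Gm, which is diatonic to both keys: ii in F major and iii in Eb major.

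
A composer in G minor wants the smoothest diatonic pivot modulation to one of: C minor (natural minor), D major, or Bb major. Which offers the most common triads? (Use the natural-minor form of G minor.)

Bb major

Triads of G minor (natural minor): G minor (i), A diminished (ii°), Bb major (III), C minor (iv), D minor (v), Eb major (VI), F major (VII).
C minor (natural minor) shares 4: Gm, Bb, Cm, Eb.
D major shares 0: none.
Bb major shares 7: Gm, Adim, Bb, Cm, Dm, Eb, F.
The most common triads (7) are shared with Bb major.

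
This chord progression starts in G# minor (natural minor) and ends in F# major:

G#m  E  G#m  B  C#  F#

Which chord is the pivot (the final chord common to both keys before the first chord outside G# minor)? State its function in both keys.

Chords diatonic to G# minor: G#m, A#dim, B, C#m, D#m, E, F#.
Reading the progression, the first chord not in that set is C#, so the modulation leaves G# minor there.
The chord immediately before C# is B, which is diatonic to both keys: III in G# minor and IV in F# major.

B — III in G# minor, IV in F# major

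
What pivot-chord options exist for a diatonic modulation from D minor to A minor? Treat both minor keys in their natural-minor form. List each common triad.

Triads in D minor (natural minor): Dm (i), Edim (ii°), F (III), Gm (iv), Am (v), Bb (VI), C (VII).
Triads in A minor (natural minor): Am (i), Bdim (ii°), C (III), Dm (iv), Em (v), F (VI), G (VII).
Shared triads with their functions: Dm (i in D minor, iv in A minor); F (III in D minor, VI in A minor); Am (v in D minor, i in A minor); C (VII in D minor, III in A minor).

Dm, F, Am, C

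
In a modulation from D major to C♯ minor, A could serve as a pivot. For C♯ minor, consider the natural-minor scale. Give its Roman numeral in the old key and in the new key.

The scale of D major is D E F♯ G A B C♯; A is degree 5, and the triad built there (A-C♯-E) is major, so it is V.
The scale of C♯ minor (natural minor) is C♯ D♯ E F♯ G♯ A B; A is degree 6, and the triad built there (A-C♯-E) is major, so it is VI.

V in D major; VI in C♯ minor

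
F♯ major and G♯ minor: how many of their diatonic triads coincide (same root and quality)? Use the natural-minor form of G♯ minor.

4

Diatonic triads of F♯ major: F♯ major (I), G♯ minor (ii), A♯ minor (iii), B major (IV), C♯ major (V), D♯ minor (vi), E♯ diminished (vii°).
Diatonic triads of G♯ minor (natural minor): G♯ minor (i), A♯ diminished (ii°), B major (III), C♯ minor (iv), D♯ minor (v), E major (VI), F♯ major (VII).
Matching root and quality in both lists: F♯ major, G♯ minor, B major, D♯ minor.
That gives 4 common triads.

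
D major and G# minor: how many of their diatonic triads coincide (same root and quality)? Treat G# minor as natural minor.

0

Diatonic triads of D major: D major (I), E minor (ii), F# minor (iii), G major (IV), A major (V), B minor (vi), C# diminished (vii°).
Diatonic triads of G# minor (natural minor): G# minor (i), A# diminished (ii°), B major (III), C# minor (iv), D# minor (v), E major (VI), F# major (VII).
No triad has the same root and quality in both keys.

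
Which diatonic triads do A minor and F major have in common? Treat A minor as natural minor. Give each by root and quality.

Am, C, Dm, F

Triads in A minor (natural minor): Am (i), Bdim (ii°), C (III), Dm (iv), Em (v), F (VI), G (VII).
Triads in F major: F (I), Gm (ii), Am (iii), B♭ (IV), C (V), Dm (vi), Edim (vii°).
Shared triads with their functions: Am (i in A minor, iii in F major); C (III in A minor, V in F major); Dm (iv in A minor, vi in F major); F (VI in A minor, I in F major).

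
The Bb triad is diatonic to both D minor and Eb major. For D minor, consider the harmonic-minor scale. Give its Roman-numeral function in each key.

The scale of D minor (harmonic minor) is D E F G A Bb C#; Bb is degree 6, and the triad built there (Bb-D-F) is major, so it is VI.
The scale of Eb major is Eb F G Ab Bb C D; Bb is degree 5, and the triad built there (Bb-D-F) is major, so it is V.

VI in D minor; V in Eb major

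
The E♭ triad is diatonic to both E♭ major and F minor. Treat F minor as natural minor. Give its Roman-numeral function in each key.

I in E♭ major; VII in F minor

The scale of E♭ major is E♭ F G A♭ B♭ C D; E♭ is degree 1, and the triad built there (E♭-G-B♭) is major, so it is I.
The scale of F minor (natural minor) is F G A♭ B♭ C D♭ E♭; E♭ is degree 7, and the triad built there (E♭-G-B♭) is major, so it is VII.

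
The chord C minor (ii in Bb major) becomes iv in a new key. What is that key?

The numeral iv denotes a minor triad on scale degree 4. With C on degree 4, the tonic of the new key is G.
Degree 4 carries a minor triad in minor keys, so the destination is G minor.
Check: the diatonic triads of G minor (natural minor) are Gm (i), Adim (ii°), Bb (III), Cm (iv), Dm (v), Eb (VI), F (VII) — C minor is indeed iv.

G minor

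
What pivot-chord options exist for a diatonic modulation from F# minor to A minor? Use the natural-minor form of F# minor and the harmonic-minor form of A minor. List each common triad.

G#dim, E

Triads in F# minor (natural minor): F#m (i), G#dim (ii°), A (III), Bm (iv), C#m (v), D (VI), E (VII).
Triads in A minor (harmonic minor): Am (i), Bdim (ii°), Caug (III+), Dm (iv), E (V), F (VI), G#dim (vii°).
Shared triads with their functions: G#dim (ii° in F# minor, vii° in A minor); E (VII in F# minor, V in A minor).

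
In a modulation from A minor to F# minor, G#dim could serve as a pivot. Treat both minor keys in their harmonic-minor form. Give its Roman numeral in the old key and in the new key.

The scale of A minor (harmonic minor) is A B C D E F G#; G# is degree 7, and the triad built there (G#-B-D) is diminished, so it is vii°.
The scale of F# minor (harmonic minor) is F# G# A B C# D E#; G# is degree 2, and the triad built there (G#-B-D) is diminished, so it is ii°.

vii° in A minor; ii° in F# minor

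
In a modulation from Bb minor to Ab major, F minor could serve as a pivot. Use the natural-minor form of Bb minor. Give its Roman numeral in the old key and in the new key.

v in Bb minor; vi in Ab major

The scale of Bb minor (natural minor) is Bb C Db Eb F Gb Ab; F is degree 5, and the triad built there (F-Ab-C) is minor, so it is v.
The scale of Ab major is Ab Bb C Db Eb F G; F is degree 6, and the triad built there (F-Ab-C) is minor, so it is vi.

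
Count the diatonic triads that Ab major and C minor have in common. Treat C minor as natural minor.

Diatonic triads of Ab major: Ab major (I), Bb minor (ii), C minor (iii), Db major (IV), Eb major (V), F minor (vi), G diminished (vii°).
Diatonic triads of C minor (natural minor): C minor (i), D diminished (ii°), Eb major (III), F minor (iv), G minor (v), Ab major (VI), Bb major (VII).
Matching root and quality in both lists: Ab major, C minor, Eb major, F minor.
That gives 4 common triads.

4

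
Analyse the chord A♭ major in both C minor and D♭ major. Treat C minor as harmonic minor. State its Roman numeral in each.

VI in C minor; V in D♭ major

The scale of C minor (harmonic minor) is C D E♭ F G A♭ B; A♭ is degree 6, and the triad built there (A♭-C-E♭) is major, so it is VI.
The scale of D♭ major is D♭ E♭ F G♭ A♭ B♭ C; A♭ is degree 5, and the triad built there (A♭-C-E♭) is major, so it is V.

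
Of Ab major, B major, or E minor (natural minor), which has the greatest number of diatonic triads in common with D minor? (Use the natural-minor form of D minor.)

Triads of D minor (natural minor): Dm (i), Edim (ii°), F (III), Gm (iv), Am (v), Bb (VI), C (VII).
Ab major shares 0: none.
B major shares 0: none.
E minor (natural minor) shares 2: Am, C.
The most common triads (2) are shared with E minor.

E minor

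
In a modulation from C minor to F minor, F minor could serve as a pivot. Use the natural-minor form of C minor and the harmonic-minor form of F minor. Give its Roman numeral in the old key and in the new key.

iv in C minor; i in F minor

The scale of C minor (natural minor) is C D Eb F G Ab Bb; F is degree 4, and the triad built there (F-Ab-C) is minor, so it is iv.
The scale of F minor (harmonic minor) is F G Ab Bb C Db E; F is degree 1, and the triad built there (F-Ab-C) is minor, so it is i.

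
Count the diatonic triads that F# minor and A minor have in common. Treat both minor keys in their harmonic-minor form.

Diatonic triads of F# minor (harmonic minor): F#m (i), G#dim (ii°), Aaug (III+), Bm (iv), C# (V), D (VI), E#dim (vii°).
Diatonic triads of A minor (harmonic minor): Am (i), Bdim (ii°), Caug (III+), Dm (iv), E (V), F (VI), G#dim (vii°).
Matching root and quality in both lists: G#dim.
That gives 1 common triad.

1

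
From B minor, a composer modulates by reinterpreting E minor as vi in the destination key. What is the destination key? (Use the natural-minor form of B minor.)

The numeral vi denotes a minor triad on scale degree 6. With E on degree 6, the tonic of the new key is G.
Degree 6 carries a minor triad in major keys, so the destination is G major.
Check: the diatonic triads of G major are G (I), Am (ii), Bm (iii), C (IV), D (V), Em (vi), F#dim (vii°) — E minor is indeed vi.

G major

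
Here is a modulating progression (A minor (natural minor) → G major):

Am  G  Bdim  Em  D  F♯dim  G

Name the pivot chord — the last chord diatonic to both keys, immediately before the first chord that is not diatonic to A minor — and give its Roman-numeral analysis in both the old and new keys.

Em — v in A minor, vi in G major

Chords diatonic to A minor: Am, Bdim, C, Dm, Em, F, G.
Reading the progression, the first chord not in that set is D, so the modulation leaves A minor there.
The chord immediately before D is Em, which is diatonic to both keys: v in A minor and vi in G major.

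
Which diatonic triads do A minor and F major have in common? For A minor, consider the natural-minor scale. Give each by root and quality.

Am, C, Dm, F

Triads in A minor (natural minor): Am (i), Bdim (ii°), C (III), Dm (iv), Em (v), F (VI), G (VII).
Triads in F major: F (I), Gm (ii), Am (iii), B♭ (IV), C (V), Dm (vi), Edim (vii°).
Shared triads with their functions: Am (i in A minor, iii in F major); C (III in A minor, V in F major); Dm (iv in A minor, vi in F major); F (VI in A minor, I in F major).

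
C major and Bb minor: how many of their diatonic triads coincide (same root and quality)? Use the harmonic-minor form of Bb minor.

1

Diatonic triads of C major: C (I), Dm (ii), Em (iii), F (IV), G (V), Am (vi), Bdim (vii°).
Diatonic triads of Bb minor (harmonic minor): Bbm (i), Cdim (ii°), Dbaug (III+), Ebm (iv), F (V), Gb (VI), Adim (vii°).
Matching root and quality in both lists: F.
That gives 1 common triad.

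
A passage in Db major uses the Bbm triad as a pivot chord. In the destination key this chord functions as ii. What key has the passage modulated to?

The numeral ii denotes a minor triad on scale degree 2. With Bb on degree 2, the tonic of the new key is Ab.
Degree 2 carries a minor triad in major keys, so the destination is Ab major.
Check: the diatonic triads of Ab major are Ab (I), Bbm (ii), Cm (iii), Db (IV), Eb (V), Fm (vi), Gdim (vii°) — Bbm is indeed ii.

Ab major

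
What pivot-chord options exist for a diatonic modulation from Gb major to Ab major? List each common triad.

Triads in Gb major: Gb major (I), Ab minor (ii), Bb minor (iii), Cb major (IV), Db major (V), Eb minor (vi), F diminished (vii°).
Triads in Ab major: Ab major (I), Bb minor (ii), C minor (iii), Db major (IV), Eb major (V), F minor (vi), G diminished (vii°).
Shared triads with their functions: Bb minor (iii in Gb major, ii in Ab major); Db major (V in Gb major, IV in Ab major).

Bbm, Db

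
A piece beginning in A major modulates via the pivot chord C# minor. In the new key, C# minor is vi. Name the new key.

E major

The numeral vi denotes a minor triad on scale degree 6. With C# on degree 6, the tonic of the new key is E.
Degree 6 carries a minor triad in major keys, so the destination is E major.
Check: the diatonic triads of E major are E (I), F#m (ii), G#m (iii), A (IV), B (V), C#m (vi), D#dim (vii°) — C# minor is indeed vi.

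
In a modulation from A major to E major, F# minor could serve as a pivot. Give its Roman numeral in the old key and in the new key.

The scale of A major is A B C# D E F# G#; F# is degree 6, and the triad built there (F#-A-C#) is minor, so it is vi.
The scale of E major is E F# G# A B C# D#; F# is degree 2, and the triad built there (F#-A-C#) is minor, so it is ii.

vi in A major; ii in E major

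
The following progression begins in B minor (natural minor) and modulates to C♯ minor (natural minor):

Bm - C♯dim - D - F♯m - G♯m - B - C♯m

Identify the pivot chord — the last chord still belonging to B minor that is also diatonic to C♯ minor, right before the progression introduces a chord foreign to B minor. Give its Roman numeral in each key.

Chords diatonic to B minor: Bm, C♯dim, D, Em, F♯m, G, A.
Reading the progression, the first chord not in that set is G♯m, so the modulation leaves B minor there.
The chord immediately before G♯m is F♯m, which is diatonic to both keys: v in B minor and iv in C♯ minor.

F♯m — v in B minor, iv in C♯ minor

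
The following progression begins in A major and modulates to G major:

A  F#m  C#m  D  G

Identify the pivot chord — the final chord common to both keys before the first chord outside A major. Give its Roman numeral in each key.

D — IV in A major, V in G major

Chords diatonic to A major: A, Bm, C#m, D, E, F#m, G#dim.
Reading the progression, the first chord not in that set is G, so the modulation leaves A major there.
The chord immediately before G is D, which is diatonic to both keys: IV in A major and V in G major.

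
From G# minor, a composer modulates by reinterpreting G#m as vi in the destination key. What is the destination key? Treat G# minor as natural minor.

The numeral vi denotes a minor triad on scale degree 6. With G# on degree 6, the tonic of the new key is B.
Degree 6 carries a minor triad in major keys, so the destination is B major.
Check: the diatonic triads of B major are B (I), C#m (ii), D#m (iii), E (IV), F# (V), G#m (vi), A#dim (vii°) — G#m is indeed vi.

B major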